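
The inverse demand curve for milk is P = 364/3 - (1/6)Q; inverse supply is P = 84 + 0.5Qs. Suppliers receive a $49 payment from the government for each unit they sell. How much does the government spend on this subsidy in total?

Government cost = $6345.5

Pre-subsidy: 364/3 - (1/6)Q = 84 + 0.5Q gives Q* = 56 and P* = 112.
With the subsidy, sellers receive Ps = Pb + 49 for each unit, where Pb is the price buyers pay.
On the curves, Pb = 364/3 - (1/6)Q and Ps = 84 + 0.5Q; the wedge Ps − Pb = 49 gives 84 + 0.5Q − (364/3 - (1/6)Q) = 49, so Q' = 129.5.
Then Pb = 364/3 − (1/6)·129.5 = 99.75 and Ps = 84 + 0.5·129.5 = 148.75.
Government outlay = subsidy × quantity = 49 × 129.5 = 6345.5.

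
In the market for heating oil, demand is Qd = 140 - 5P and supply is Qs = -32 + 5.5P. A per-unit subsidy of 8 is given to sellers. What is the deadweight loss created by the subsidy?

Deadweight loss = 1760/21

Pre-subsidy: 140 - 5P = -32 + 5.5P gives P* = 344/21, Q* = 1220/21.
With the subsidy, sellers receive Ps = Pb + 8 for each unit, where Pb is the price buyers pay.
Supply in terms of Pb becomes Qs = -32 + 5.5(Pb + 8) = 12 + 5.5Pb. Setting this equal to demand: 140 - 5Pb = 12 + 5.5Pb, so Pb = 256/21.
Sellers receive Ps = 256/21 + 8 = 424/21; Q' = 140 − 5·(256/21) = 1660/21.
The subsidy expands output by 1660/21 − 1220/21 = 440/21 past the efficient level; on those units the gap between marginal cost and willingness to pay runs from 0 up to 8.
DWL = ½ × 8 × 440/21 = 1760/21.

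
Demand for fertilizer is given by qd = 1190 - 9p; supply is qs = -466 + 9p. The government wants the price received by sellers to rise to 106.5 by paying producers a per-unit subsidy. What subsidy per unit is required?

At a seller price of 106.5, quantity supplied is -466 + 9·106.5 = 492.5.
Buyers absorb 492.5 only when they pay pb with 1190 − 9·pb = 492.5, i.e. pb = 77.5.
s = ps − pb = 106.5 − 77.5 = 29.

Required subsidy s = 29 per unit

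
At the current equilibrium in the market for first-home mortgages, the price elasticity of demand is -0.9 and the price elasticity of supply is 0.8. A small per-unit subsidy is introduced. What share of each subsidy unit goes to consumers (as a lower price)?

Consumer share = 8/17

For a small subsidy around the equilibrium, the benefit split depends on the relative slopes, which at a point are proportional to the elasticities.
Buyer share = εs/(εs + |εd|) = 0.8/(0.8 + 0.9) = 8/17; seller share = |εd|/(εs + |εd|) = 9/17.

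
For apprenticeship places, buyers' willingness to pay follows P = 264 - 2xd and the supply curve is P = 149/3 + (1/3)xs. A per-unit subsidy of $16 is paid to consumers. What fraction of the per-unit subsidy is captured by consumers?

Consumer share = 6/7

Pre-subsidy: 264 - 2x = 149/3 + (1/3)x gives x* = 643/7 and P* = 562/7.
With the rebate, buyers effectively pay Pb = Ps − 16, where Ps is the price sellers receive.
On the curves, Pb = 264 - 2x and Ps = 149/3 + (1/3)x; the wedge Ps − Pb = 16 gives 149/3 + (1/3)x − (264 - 2x) = 16, so x' = 691/7.
Then Pb = 264 − 2·(691/7) = 466/7 and Ps = 149/3 + (1/3)·(691/7) = 578/7.
Buyers' price falls by P* − Pb = 562/7 − 466/7 = 96/7; sellers' price rises by Ps − P* = 578/7 − 562/7 = 16/7.
So consumers capture (96/7)/16 = 6/7 of each unit of subsidy.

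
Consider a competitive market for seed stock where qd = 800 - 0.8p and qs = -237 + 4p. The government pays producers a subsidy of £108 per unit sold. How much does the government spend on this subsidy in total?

Government cost = £75510

Pre-subsidy: 800 - 0.8p = -237 + 4p gives p* = 5185/24, q* = 3763/6.
With the subsidy, sellers receive ps = pb + 108 for each unit, where pb is the price buyers pay.
Supply in terms of pb becomes qs = -237 + 4(pb + 108) = 195 + 4pb. Setting this equal to demand: 800 - 0.8pb = 195 + 4pb, so pb = 3025/24.
Sellers receive ps = 3025/24 + 108 = 5617/24; q' = 800 − 0.8·(3025/24) = 4195/6.
Government outlay = subsidy × quantity = 108 × 4195/6 = 75510.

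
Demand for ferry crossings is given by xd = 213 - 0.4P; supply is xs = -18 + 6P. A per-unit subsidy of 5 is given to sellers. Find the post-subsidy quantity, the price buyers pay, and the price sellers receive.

Pre-subsidy: 213 - 0.4P = -18 + 6P gives P* = 36.09375, x* = 198.5625.
With the subsidy, sellers receive Ps = Pb + 5 for each unit, where Pb is the price buyers pay.
Supply in terms of Pb becomes xs = -18 + 6(Pb + 5) = 12 + 6Pb. Setting this equal to demand: 213 - 0.4Pb = 12 + 6Pb, so Pb = 31.40625.
Sellers receive Ps = 31.40625 + 5 = 36.40625; x' = 213 − 0.4·31.40625 = 200.4375.

x' = 200.4375; buyers pay 31.40625; sellers receive 36.40625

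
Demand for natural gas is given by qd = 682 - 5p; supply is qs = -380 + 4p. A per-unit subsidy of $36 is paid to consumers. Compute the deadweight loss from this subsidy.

Deadweight loss = $1440

Pre-subsidy: 682 - 5p = -380 + 4p gives p* = 118, q* = 92.
With the rebate, buyers effectively pay pb = ps − 36, where ps is the price sellers receive.
Demand in terms of ps becomes qd = 682 − 5(ps − 36) = 862 - 5ps. Setting this equal to supply: 862 - 5ps = -380 + 4ps, so ps = 138.
Buyers pay pb = 138 − 36 = 102; q' = -380 + 4·138 = 172.
The subsidy expands output by 172 − 92 = 80 past the efficient level; on those units the gap between marginal cost and willingness to pay runs from 0 up to 36.
DWL = ½ × 36 × 80 = 1440.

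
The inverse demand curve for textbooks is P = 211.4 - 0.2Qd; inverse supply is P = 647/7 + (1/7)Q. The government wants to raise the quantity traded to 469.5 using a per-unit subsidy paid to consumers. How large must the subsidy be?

Required subsidy s = 42 per unit

At Q = 469.5, from the demand curve buyers pay Pb = 211.4 − 0.2·469.5 = 117.5; from the supply curve sellers need Ps = 647/7 + (1/7)·469.5 = 159.5.
The subsidy must fill the gap: s = Ps − Pb = 159.5 − 117.5 = 42.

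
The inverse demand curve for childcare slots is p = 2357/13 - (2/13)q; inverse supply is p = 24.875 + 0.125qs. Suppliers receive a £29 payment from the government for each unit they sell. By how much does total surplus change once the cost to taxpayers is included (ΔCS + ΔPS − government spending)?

Pre-subsidy: 2357/13 - (2/13)q = 24.875 + 0.125q gives q* = 561 and p* = 95.
With the subsidy, sellers receive ps = pb + 29 for each unit, where pb is the price buyers pay.
On the curves, pb = 2357/13 - (2/13)q and ps = 24.875 + 0.125q; the wedge ps − pb = 29 gives 24.875 + 0.125q − (2357/13 - (2/13)q) = 29, so q' = 665.
Then pb = 2357/13 − (2/13)·665 = 79 and ps = 24.875 + 0.125·665 = 108.
ΔCS = ½(561 + 665)(95 − 79) = 9808; ΔPS = ½(561 + 665)(108 − 95) = 7969.
Government spending = 29 × 665 = 19285.
Net change = 9808 + 7969 − 19285 = -1508. The loss equals the DWL triangle ½·29·104.

Net change in total surplus = -£1508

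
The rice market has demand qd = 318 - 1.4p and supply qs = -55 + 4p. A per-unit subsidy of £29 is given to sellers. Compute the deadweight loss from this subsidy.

Pre-subsidy: 318 - 1.4p = -55 + 4p gives p* = 1865/27, q* = 5975/27.
With the subsidy, sellers receive ps = pb + 29 for each unit, where pb is the price buyers pay.
Supply in terms of pb becomes qs = -55 + 4(pb + 29) = 61 + 4pb. Setting this equal to demand: 318 - 1.4pb = 61 + 4pb, so pb = 1285/27.
Sellers receive ps = 1285/27 + 29 = 2068/27; q' = 318 − 1.4·(1285/27) = 6787/27.
The subsidy expands output by 6787/27 − 5975/27 = 812/27 past the efficient level; on those units the gap between marginal cost and willingness to pay runs from 0 up to 29.
DWL = ½ × 29 × 812/27 = 11774/27.

Deadweight loss = 11774/27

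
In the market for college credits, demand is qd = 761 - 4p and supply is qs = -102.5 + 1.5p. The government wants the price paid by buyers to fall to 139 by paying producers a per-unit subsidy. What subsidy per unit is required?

Required subsidy s = 66 per unit

At a buyer price of 139, quantity demanded is 761 − 4·139 = 205.
Sellers supply 205 only when they receive ps with -102.5 + 1.5·ps = 205, i.e. ps = 205.
s = ps − pb = 205 − 139 = 66.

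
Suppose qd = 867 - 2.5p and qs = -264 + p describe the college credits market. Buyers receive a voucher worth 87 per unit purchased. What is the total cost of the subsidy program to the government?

Government cost = 73863/7

Pre-subsidy: 867 - 2.5p = -264 + p gives p* = 2262/7, q* = 414/7.
With the rebate, buyers effectively pay pb = ps − 87, where ps is the price sellers receive.
Demand in terms of ps becomes qd = 867 − 2.5(ps − 87) = 1084.5 - 2.5ps. Setting this equal to supply: 1084.5 - 2.5ps = -264 + ps, so ps = 2697/7.
Buyers pay pb = 2697/7 − 87 = 2088/7; q' = -264 + 1·(2697/7) = 849/7.
Government outlay = subsidy × quantity = 87 × 849/7 = 73863/7.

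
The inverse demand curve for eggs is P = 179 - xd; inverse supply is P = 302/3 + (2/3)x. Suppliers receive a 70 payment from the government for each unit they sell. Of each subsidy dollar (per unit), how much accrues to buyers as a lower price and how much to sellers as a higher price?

Buyers gain 42 per unit; sellers gain 28 per unit

Pre-subsidy: 179 - x = 302/3 + (2/3)x gives x* = 47 and P* = 132.
With the subsidy, sellers receive Ps = Pb + 70 for each unit, where Pb is the price buyers pay.
On the curves, Pb = 179 - x and Ps = 302/3 + (2/3)x; the wedge Ps − Pb = 70 gives 302/3 + (2/3)x − (179 - x) = 70, so x' = 89.
Then Pb = 179 − 1·89 = 90 and Ps = 302/3 + (2/3)·89 = 160.
Buyers' price falls by P* − Pb = 132 − 90 = 42; sellers' price rises by Ps − P* = 160 − 132 = 28.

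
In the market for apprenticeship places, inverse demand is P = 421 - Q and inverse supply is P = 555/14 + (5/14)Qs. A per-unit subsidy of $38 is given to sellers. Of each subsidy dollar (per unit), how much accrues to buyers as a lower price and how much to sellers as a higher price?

Pre-subsidy: 421 - Q = 555/14 + (5/14)Q gives Q* = 281 and P* = 140.
With the subsidy, sellers receive Ps = Pb + 38 for each unit, where Pb is the price buyers pay.
On the curves, Pb = 421 - Q and Ps = 555/14 + (5/14)Q; the wedge Ps − Pb = 38 gives 555/14 + (5/14)Q − (421 - Q) = 38, so Q' = 309.
Then Pb = 421 − 1·309 = 112 and Ps = 555/14 + (5/14)·309 = 150.
Buyers' price falls by P* − Pb = 140 − 112 = 28; sellers' price rises by Ps − P* = 150 − 140 = 10.

Buyers gain $28 per unit; sellers gain $10 per unit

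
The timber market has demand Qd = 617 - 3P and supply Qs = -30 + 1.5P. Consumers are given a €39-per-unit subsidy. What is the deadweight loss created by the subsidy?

Deadweight loss = €760.5

Pre-subsidy: 617 - 3P = -30 + 1.5P gives P* = 1294/9, Q* = 557/3.
With the rebate, buyers effectively pay Pb = Ps − 39, where Ps is the price sellers receive.
Demand in terms of Ps becomes Qd = 617 − 3(Ps − 39) = 734 - 3Ps. Setting this equal to supply: 734 - 3Ps = -30 + 1.5Ps, so Ps = 1528/9.
Buyers pay Pb = 1528/9 − 39 = 1177/9; Q' = -30 + 1.5·(1528/9) = 674/3.
The subsidy expands output by 674/3 − 557/3 = 39 past the efficient level; on those units the gap between marginal cost and willingness to pay runs from 0 up to 39.
DWL = ½ × 39 × 39 = 760.5.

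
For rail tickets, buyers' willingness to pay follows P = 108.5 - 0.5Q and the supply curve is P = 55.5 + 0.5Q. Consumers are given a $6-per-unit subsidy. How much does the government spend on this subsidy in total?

Pre-subsidy: 108.5 - 0.5Q = 55.5 + 0.5Q gives Q* = 53 and P* = 82.
With the rebate, buyers effectively pay Pb = Ps − 6, where Ps is the price sellers receive.
On the curves, Pb = 108.5 - 0.5Q and Ps = 55.5 + 0.5Q; the wedge Ps − Pb = 6 gives 55.5 + 0.5Q − (108.5 - 0.5Q) = 6, so Q' = 59.
Then Pb = 108.5 − 0.5·59 = 79 and Ps = 55.5 + 0.5·59 = 85.
Government outlay = subsidy × quantity = 6 × 59 = 354.

Government cost = $354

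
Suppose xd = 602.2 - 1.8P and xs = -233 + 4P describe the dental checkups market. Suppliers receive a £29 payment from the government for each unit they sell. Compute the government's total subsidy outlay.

Pre-subsidy: 602.2 - 1.8P = -233 + 4P gives P* = 144, x* = 343.
With the subsidy, sellers receive Ps = Pb + 29 for each unit, where Pb is the price buyers pay.
Supply in terms of Pb becomes xs = -233 + 4(Pb + 29) = -117 + 4Pb. Setting this equal to demand: 602.2 - 1.8Pb = -117 + 4Pb, so Pb = 124.
Sellers receive Ps = 124 + 29 = 153; x' = 602.2 − 1.8·124 = 379.
Government outlay = subsidy × quantity = 29 × 379 = 10991.

Government cost = £10991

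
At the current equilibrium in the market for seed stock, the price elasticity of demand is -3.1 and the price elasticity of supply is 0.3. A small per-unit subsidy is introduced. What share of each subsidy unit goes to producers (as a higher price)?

For a small subsidy around the equilibrium, the benefit split depends on the relative slopes, which at a point are proportional to the elasticities.
Buyer share = εs/(εs + |εd|) = 0.3/(0.3 + 3.1) = 3/34; seller share = |εd|/(εs + |εd|) = 31/34.
So producers capture 31/34 of the subsidy.

Producer share = 31/34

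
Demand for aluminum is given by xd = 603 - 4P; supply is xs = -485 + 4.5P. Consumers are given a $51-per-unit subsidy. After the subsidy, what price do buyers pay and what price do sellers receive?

Buyers pay $101; sellers receive $152

Pre-subsidy: 603 - 4P = -485 + 4.5P gives P* = 128, x* = 91.
With the rebate, buyers effectively pay Pb = Ps − 51, where Ps is the price sellers receive.
Demand in terms of Ps becomes xd = 603 − 4(Ps − 51) = 807 - 4Ps. Setting this equal to supply: 807 - 4Ps = -485 + 4.5Ps, so Ps = 152.
Buyers pay Pb = 152 − 51 = 101; x' = -485 + 4.5·152 = 199.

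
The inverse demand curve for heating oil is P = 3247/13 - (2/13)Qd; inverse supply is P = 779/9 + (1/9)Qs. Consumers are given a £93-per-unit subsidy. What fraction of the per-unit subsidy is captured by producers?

Producer share = 13/31

Pre-subsidy: 3247/13 - (2/13)Q = 779/9 + (1/9)Q gives Q* = 616 and P* = 155.
With the rebate, buyers effectively pay Pb = Ps − 93, where Ps is the price sellers receive.
On the curves, Pb = 3247/13 - (2/13)Q and Ps = 779/9 + (1/9)Q; the wedge Ps − Pb = 93 gives 779/9 + (1/9)Q − (3247/13 - (2/13)Q) = 93, so Q' = 967.
Then Pb = 3247/13 − (2/13)·967 = 101 and Ps = 779/9 + (1/9)·967 = 194.
Buyers' price falls by P* − Pb = 155 − 101 = 54; sellers' price rises by Ps − P* = 194 − 155 = 39.
So producers capture 39/93 = 13/31 of each unit of subsidy.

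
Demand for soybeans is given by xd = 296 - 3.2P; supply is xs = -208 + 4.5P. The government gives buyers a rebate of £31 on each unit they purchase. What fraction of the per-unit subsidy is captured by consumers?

Consumer share = 45/77

Pre-subsidy: 296 - 3.2P = -208 + 4.5P gives P* = 720/11, x* = 952/11.
With the rebate, buyers effectively pay Pb = Ps − 31, where Ps is the price sellers receive.
Demand in terms of Ps becomes xd = 296 − 3.2(Ps − 31) = 395.2 - 3.2Ps. Setting this equal to supply: 395.2 - 3.2Ps = -208 + 4.5Ps, so Ps = 6032/77.
Buyers pay Pb = 6032/77 − 31 = 3645/77; x' = -208 + 4.5·(6032/77) = 11128/77.
Buyers' price falls by P* − Pb = 720/11 − 3645/77 = 1395/77; sellers' price rises by Ps − P* = 6032/77 − 720/11 = 992/77.
So consumers capture (1395/77)/31 = 45/77 of each unit of subsidy.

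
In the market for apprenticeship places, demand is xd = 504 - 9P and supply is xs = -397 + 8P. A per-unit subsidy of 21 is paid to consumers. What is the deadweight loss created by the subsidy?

Pre-subsidy: 504 - 9P = -397 + 8P gives P* = 53, x* = 27.
With the rebate, buyers effectively pay Pb = Ps − 21, where Ps is the price sellers receive.
Demand in terms of Ps becomes xd = 504 − 9(Ps − 21) = 693 - 9Ps. Setting this equal to supply: 693 - 9Ps = -397 + 8Ps, so Ps = 1090/17.
Buyers pay Pb = 1090/17 − 21 = 733/17; x' = -397 + 8·(1090/17) = 1971/17.
The subsidy expands output by 1971/17 − 27 = 1512/17 past the efficient level; on those units the gap between marginal cost and willingness to pay runs from 0 up to 21.
DWL = ½ × 21 × 1512/17 = 15876/17.

Deadweight loss = 15876/17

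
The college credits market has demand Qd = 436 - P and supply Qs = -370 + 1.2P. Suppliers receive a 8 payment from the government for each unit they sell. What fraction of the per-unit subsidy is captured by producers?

Producer share = 5/11

Pre-subsidy: 436 - P = -370 + 1.2P gives P* = 4030/11, Q* = 766/11.
With the subsidy, sellers receive Ps = Pb + 8 for each unit, where Pb is the price buyers pay.
Supply in terms of Pb becomes Qs = -370 + 1.2(Pb + 8) = -360.4 + 1.2Pb. Setting this equal to demand: 436 - Pb = -360.4 + 1.2Pb, so Pb = 362.
Sellers receive Ps = 362 + 8 = 370; Q' = 436 − 1·362 = 74.
Buyers' price falls by P* − Pb = 4030/11 − 362 = 48/11; sellers' price rises by Ps − P* = 370 − 4030/11 = 40/11.
So producers capture (40/11)/8 = 5/11 of each unit of subsidy.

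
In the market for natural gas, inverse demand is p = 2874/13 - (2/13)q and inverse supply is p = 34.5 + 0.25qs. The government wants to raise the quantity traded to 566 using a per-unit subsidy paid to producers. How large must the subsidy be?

Required subsidy s = 42 per unit

At q = 566, from the demand curve buyers pay pb = 2874/13 − (2/13)·566 = 134; from the supply curve sellers need ps = 34.5 + 0.25·566 = 176.
The subsidy must fill the gap: s = ps − pb = 176 − 134 = 42.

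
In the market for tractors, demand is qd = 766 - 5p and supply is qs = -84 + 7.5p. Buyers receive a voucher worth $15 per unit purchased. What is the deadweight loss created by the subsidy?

Deadweight loss = $337.5

Pre-subsidy: 766 - 5p = -84 + 7.5p gives p* = 68, q* = 426.
With the rebate, buyers effectively pay pb = ps − 15, where ps is the price sellers receive.
Demand in terms of ps becomes qd = 766 − 5(ps − 15) = 841 - 5ps. Setting this equal to supply: 841 - 5ps = -84 + 7.5ps, so ps = 74.
Buyers pay pb = 74 − 15 = 59; q' = -84 + 7.5·74 = 471.
The subsidy expands output by 471 − 426 = 45 past the efficient level; on those units the gap between marginal cost and willingness to pay runs from 0 up to 15.
DWL = ½ × 15 × 45 = 337.5.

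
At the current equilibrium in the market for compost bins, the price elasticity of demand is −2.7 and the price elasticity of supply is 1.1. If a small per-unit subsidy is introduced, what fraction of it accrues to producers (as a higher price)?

Producer share = 27/38

For a small subsidy around the equilibrium, the benefit split depends on the relative slopes, which at a point are proportional to the elasticities.
Buyer share = εs/(εs + |εd|) = 1.1/(1.1 + 2.7) = 11/38; seller share = |εd|/(εs + |εd|) = 27/38.
So producers capture 27/38 of the subsidy.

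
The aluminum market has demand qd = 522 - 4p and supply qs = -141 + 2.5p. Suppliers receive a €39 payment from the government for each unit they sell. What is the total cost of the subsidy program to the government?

Pre-subsidy: 522 - 4p = -141 + 2.5p gives p* = 102, q* = 114.
With the subsidy, sellers receive ps = pb + 39 for each unit, where pb is the price buyers pay.
Supply in terms of pb becomes qs = -141 + 2.5(pb + 39) = -43.5 + 2.5pb. Setting this equal to demand: 522 - 4pb = -43.5 + 2.5pb, so pb = 87.
Sellers receive ps = 87 + 39 = 126; q' = 522 − 4·87 = 174.
Government outlay = subsidy × quantity = 39 × 174 = 6786.

Government cost = €6786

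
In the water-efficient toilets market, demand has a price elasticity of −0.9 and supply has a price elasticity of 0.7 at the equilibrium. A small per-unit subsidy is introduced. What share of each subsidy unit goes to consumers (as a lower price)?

For a small subsidy around the equilibrium, the benefit split depends on the relative slopes, which at a point are proportional to the elasticities.
Buyer share = εs/(εs + |εd|) = 0.7/(0.7 + 0.9) = 0.4375; seller share = |εd|/(εs + |εd|) = 0.5625.

Consumer share = 0.4375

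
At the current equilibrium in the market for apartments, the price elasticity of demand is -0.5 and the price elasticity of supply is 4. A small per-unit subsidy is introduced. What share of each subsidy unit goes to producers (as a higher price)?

Producer share = 1/9

For a small subsidy around the equilibrium, the benefit split depends on the relative slopes, which at a point are proportional to the elasticities.
Buyer share = εs/(εs + |εd|) = 4/(4 + 0.5) = 8/9; seller share = |εd|/(εs + |εd|) = 1/9.
So producers capture 1/9 of the subsidy.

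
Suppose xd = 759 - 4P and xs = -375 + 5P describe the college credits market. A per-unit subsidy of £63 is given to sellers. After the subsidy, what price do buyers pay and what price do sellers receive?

Buyers pay £91; sellers receive £154

Pre-subsidy: 759 - 4P = -375 + 5P gives P* = 126, x* = 255.
With the subsidy, sellers receive Ps = Pb + 63 for each unit, where Pb is the price buyers pay.
Supply in terms of Pb becomes xs = -375 + 5(Pb + 63) = -60 + 5Pb. Setting this equal to demand: 759 - 4Pb = -60 + 5Pb, so Pb = 91.
Sellers receive Ps = 91 + 63 = 154; x' = 759 − 4·91 = 395.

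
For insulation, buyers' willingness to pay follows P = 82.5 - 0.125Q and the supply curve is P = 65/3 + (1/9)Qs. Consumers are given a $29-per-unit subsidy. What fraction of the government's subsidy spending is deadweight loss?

DWL / government spending = 87/539

Pre-subsidy: 82.5 - 0.125Q = 65/3 + (1/9)Q gives Q* = 4380/17 and P* = 855/17.
With the rebate, buyers effectively pay Pb = Ps − 29, where Ps is the price sellers receive.
On the curves, Pb = 82.5 - 0.125Q and Ps = 65/3 + (1/9)Q; the wedge Ps − Pb = 29 gives 65/3 + (1/9)Q − (82.5 - 0.125Q) = 29, so Q' = 6468/17.
Then Pb = 82.5 − 0.125·(6468/17) = 594/17 and Ps = 65/3 + (1/9)·(6468/17) = 1087/17.
ΔCS = ½(4380/17 + 6468/17)(855/17 − 594/17) = 1415664/289; ΔPS = ½(4380/17 + 6468/17)(1087/17 − 855/17) = 1258368/289.
Government spending = 29 × 6468/17 = 187572/17.
DWL = ½ × 29 × (6468/17 − 4380/17) = 30276/17; fraction = (30276/17) / (187572/17) = 87/539.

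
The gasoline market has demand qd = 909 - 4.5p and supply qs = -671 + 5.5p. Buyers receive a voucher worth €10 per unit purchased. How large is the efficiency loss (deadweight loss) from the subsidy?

Pre-subsidy: 909 - 4.5p = -671 + 5.5p gives p* = 158, q* = 198.
With the rebate, buyers effectively pay pb = ps − 10, where ps is the price sellers receive.
Demand in terms of ps becomes qd = 909 − 4.5(ps − 10) = 954 - 4.5ps. Setting this equal to supply: 954 - 4.5ps = -671 + 5.5ps, so ps = 162.5.
Buyers pay pb = 162.5 − 10 = 152.5; q' = -671 + 5.5·162.5 = 222.75.
The subsidy expands output by 222.75 − 198 = 24.75 past the efficient level; on those units the gap between marginal cost and willingness to pay runs from 0 up to 10.
DWL = ½ × 10 × 24.75 = 123.75.

Deadweight loss = €123.75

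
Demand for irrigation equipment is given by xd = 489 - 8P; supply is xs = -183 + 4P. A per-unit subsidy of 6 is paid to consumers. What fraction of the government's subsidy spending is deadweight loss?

DWL / government spending = 8/57

Pre-subsidy: 489 - 8P = -183 + 4P gives P* = 56, x* = 41.
With the rebate, buyers effectively pay Pb = Ps − 6, where Ps is the price sellers receive.
Demand in terms of Ps becomes xd = 489 − 8(Ps − 6) = 537 - 8Ps. Setting this equal to supply: 537 - 8Ps = -183 + 4Ps, so Ps = 60.
Buyers pay Pb = 60 − 6 = 54; x' = -183 + 4·60 = 57.
ΔCS = ½(41 + 57)(56 − 54) = 98; ΔPS = ½(41 + 57)(60 − 56) = 196.
Government spending = 6 × 57 = 342.
DWL = ½ × 6 × (57 − 41) = 48; fraction = 48 / 342 = 8/57.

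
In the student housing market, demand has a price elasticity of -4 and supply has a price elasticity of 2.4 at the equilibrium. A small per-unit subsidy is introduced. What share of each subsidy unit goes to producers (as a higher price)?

Producer share = 0.625

For a small subsidy around the equilibrium, the benefit split depends on the relative slopes, which at a point are proportional to the elasticities.
Buyer share = εs/(εs + |εd|) = 2.4/(2.4 + 4) = 0.375; seller share = |εd|/(εs + |εd|) = 0.625.
So producers capture 0.625 of the subsidy.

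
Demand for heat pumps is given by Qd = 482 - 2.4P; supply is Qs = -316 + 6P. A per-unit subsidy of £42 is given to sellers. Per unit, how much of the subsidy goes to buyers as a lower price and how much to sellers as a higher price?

Buyers gain £30 per unit; sellers gain £12 per unit

Pre-subsidy: 482 - 2.4P = -316 + 6P gives P* = 95, Q* = 254.
With the subsidy, sellers receive Ps = Pb + 42 for each unit, where Pb is the price buyers pay.
Supply in terms of Pb becomes Qs = -316 + 6(Pb + 42) = -64 + 6Pb. Setting this equal to demand: 482 - 2.4Pb = -64 + 6Pb, so Pb = 65.
Sellers receive Ps = 65 + 42 = 107; Q' = 482 − 2.4·65 = 326.
Buyers' price falls by P* − Pb = 95 − 65 = 30; sellers' price rises by Ps − P* = 107 − 95 = 12.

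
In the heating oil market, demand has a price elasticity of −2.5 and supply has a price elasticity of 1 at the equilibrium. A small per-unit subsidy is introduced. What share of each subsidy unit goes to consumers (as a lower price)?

For a small subsidy around the equilibrium, the benefit split depends on the relative slopes, which at a point are proportional to the elasticities.
Buyer share = εs/(εs + |εd|) = 1/(1 + 2.5) = 2/7; seller share = |εd|/(εs + |εd|) = 5/7.

Consumer share = 2/7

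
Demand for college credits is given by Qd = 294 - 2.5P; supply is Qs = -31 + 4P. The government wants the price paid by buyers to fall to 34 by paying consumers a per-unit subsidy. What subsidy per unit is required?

At a buyer price of 34, quantity demanded is 294 − 2.5·34 = 209.
Sellers supply 209 only when they receive Ps with -31 + 4·Ps = 209, i.e. Ps = 60.
s = Ps − Pb = 60 − 34 = 26.

Required subsidy s = 26 per unit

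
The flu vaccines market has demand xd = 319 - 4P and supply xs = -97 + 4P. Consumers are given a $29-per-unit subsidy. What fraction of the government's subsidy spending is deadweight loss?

Pre-subsidy: 319 - 4P = -97 + 4P gives P* = 52, x* = 111.
With the rebate, buyers effectively pay Pb = Ps − 29, where Ps is the price sellers receive.
Demand in terms of Ps becomes xd = 319 − 4(Ps − 29) = 435 - 4Ps. Setting this equal to supply: 435 - 4Ps = -97 + 4Ps, so Ps = 66.5.
Buyers pay Pb = 66.5 − 29 = 37.5; x' = -97 + 4·66.5 = 169.
ΔCS = ½(111 + 169)(52 − 37.5) = 2030; ΔPS = ½(111 + 169)(66.5 − 52) = 2030.
Government spending = 29 × 169 = 4901.
DWL = ½ × 29 × (169 − 111) = 841; fraction = 841 / 4901 = 29/169.

DWL / government spending = 29/169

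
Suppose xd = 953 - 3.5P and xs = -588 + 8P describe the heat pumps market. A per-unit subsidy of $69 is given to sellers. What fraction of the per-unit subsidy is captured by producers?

Producer share = 7/23

Pre-subsidy: 953 - 3.5P = -588 + 8P gives P* = 134, x* = 484.
With the subsidy, sellers receive Ps = Pb + 69 for each unit, where Pb is the price buyers pay.
Supply in terms of Pb becomes xs = -588 + 8(Pb + 69) = -36 + 8Pb. Setting this equal to demand: 953 - 3.5Pb = -36 + 8Pb, so Pb = 86.
Sellers receive Ps = 86 + 69 = 155; x' = 953 − 3.5·86 = 652.
Buyers' price falls by P* − Pb = 134 − 86 = 48; sellers' price rises by Ps − P* = 155 − 134 = 21.
So producers capture 21/69 = 7/23 of each unit of subsidy.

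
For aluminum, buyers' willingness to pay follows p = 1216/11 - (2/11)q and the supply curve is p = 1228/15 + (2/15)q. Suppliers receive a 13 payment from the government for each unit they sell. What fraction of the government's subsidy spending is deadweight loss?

Pre-subsidy: 1216/11 - (2/11)q = 1228/15 + (2/15)q gives q* = 91 and p* = 94.
With the subsidy, sellers receive ps = pb + 13 for each unit, where pb is the price buyers pay.
On the curves, pb = 1216/11 - (2/11)q and ps = 1228/15 + (2/15)q; the wedge ps − pb = 13 gives 1228/15 + (2/15)q − (1216/11 - (2/11)q) = 13, so q' = 132.25.
Then pb = 1216/11 − (2/11)·132.25 = 86.5 and ps = 1228/15 + (2/15)·132.25 = 99.5.
ΔCS = ½(91 + 132.25)(94 − 86.5) = 837.1875; ΔPS = ½(91 + 132.25)(99.5 − 94) = 613.9375.
Government spending = 13 × 132.25 = 1719.25.
DWL = ½ × 13 × (132.25 − 91) = 268.125; fraction = 268.125 / 1719.25 = 165/1058.

DWL / government spending = 165/1058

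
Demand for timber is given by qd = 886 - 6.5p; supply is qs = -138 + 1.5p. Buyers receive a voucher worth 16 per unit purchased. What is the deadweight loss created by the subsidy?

Deadweight loss = 156

Pre-subsidy: 886 - 6.5p = -138 + 1.5p gives p* = 128, q* = 54.
With the rebate, buyers effectively pay pb = ps − 16, where ps is the price sellers receive.
Demand in terms of ps becomes qd = 886 − 6.5(ps − 16) = 990 - 6.5ps. Setting this equal to supply: 990 - 6.5ps = -138 + 1.5ps, so ps = 141.
Buyers pay pb = 141 − 16 = 125; q' = -138 + 1.5·141 = 73.5.
The subsidy expands output by 73.5 − 54 = 19.5 past the efficient level; on those units the gap between marginal cost and willingness to pay runs from 0 up to 16.
DWL = ½ × 16 × 19.5 = 156.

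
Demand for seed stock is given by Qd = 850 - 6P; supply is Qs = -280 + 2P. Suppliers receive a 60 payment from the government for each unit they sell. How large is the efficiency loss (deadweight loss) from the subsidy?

Deadweight loss = 2700

Pre-subsidy: 850 - 6P = -280 + 2P gives P* = 141.25, Q* = 2.5.
With the subsidy, sellers receive Ps = Pb + 60 for each unit, where Pb is the price buyers pay.
Supply in terms of Pb becomes Qs = -280 + 2(Pb + 60) = -160 + 2Pb. Setting this equal to demand: 850 - 6Pb = -160 + 2Pb, so Pb = 126.25.
Sellers receive Ps = 126.25 + 60 = 186.25; Q' = 850 − 6·126.25 = 92.5.
The subsidy expands output by 92.5 − 2.5 = 90 past the efficient level; on those units the gap between marginal cost and willingness to pay runs from 0 up to 60.
DWL = ½ × 60 × 90 = 2700.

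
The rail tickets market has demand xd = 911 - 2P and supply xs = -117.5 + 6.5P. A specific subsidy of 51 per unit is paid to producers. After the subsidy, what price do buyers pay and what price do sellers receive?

Buyers pay 82; sellers receive 133

Pre-subsidy: 911 - 2P = -117.5 + 6.5P gives P* = 121, x* = 669.
With the subsidy, sellers receive Ps = Pb + 51 for each unit, where Pb is the price buyers pay.
Supply in terms of Pb becomes xs = -117.5 + 6.5(Pb + 51) = 214 + 6.5Pb. Setting this equal to demand: 911 - 2Pb = 214 + 6.5Pb, so Pb = 82.
Sellers receive Ps = 82 + 51 = 133; x' = 911 − 2·82 = 747.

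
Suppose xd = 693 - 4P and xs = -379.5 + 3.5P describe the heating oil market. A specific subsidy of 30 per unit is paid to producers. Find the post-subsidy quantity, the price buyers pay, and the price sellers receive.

x' = 177; buyers pay 129; sellers receive 159

Pre-subsidy: 693 - 4P = -379.5 + 3.5P gives P* = 143, x* = 121.
With the subsidy, sellers receive Ps = Pb + 30 for each unit, where Pb is the price buyers pay.
Supply in terms of Pb becomes xs = -379.5 + 3.5(Pb + 30) = -274.5 + 3.5Pb. Setting this equal to demand: 693 - 4Pb = -274.5 + 3.5Pb, so Pb = 129.
Sellers receive Ps = 129 + 30 = 159; x' = 693 − 4·129 = 177.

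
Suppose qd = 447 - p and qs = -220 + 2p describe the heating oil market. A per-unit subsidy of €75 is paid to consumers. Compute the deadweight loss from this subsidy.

Deadweight loss = €1875

Pre-subsidy: 447 - p = -220 + 2p gives p* = 667/3, q* = 674/3.
With the rebate, buyers effectively pay pb = ps − 75, where ps is the price sellers receive.
Demand in terms of ps becomes qd = 447 − 1(ps − 75) = 522 - ps. Setting this equal to supply: 522 - ps = -220 + 2ps, so ps = 742/3.
Buyers pay pb = 742/3 − 75 = 517/3; q' = -220 + 2·(742/3) = 824/3.
The subsidy expands output by 824/3 − 674/3 = 50 past the efficient level; on those units the gap between marginal cost and willingness to pay runs from 0 up to 75.
DWL = ½ × 75 × 50 = 1875.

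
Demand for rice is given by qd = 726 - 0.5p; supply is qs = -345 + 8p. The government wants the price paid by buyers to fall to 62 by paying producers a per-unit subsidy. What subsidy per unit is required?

Required subsidy s = 68 per unit

At a buyer price of 62, quantity demanded is 726 − 0.5·62 = 695.
Sellers supply 695 only when they receive ps with -345 + 8·ps = 695, i.e. ps = 130.
s = ps − pb = 130 − 62 = 68.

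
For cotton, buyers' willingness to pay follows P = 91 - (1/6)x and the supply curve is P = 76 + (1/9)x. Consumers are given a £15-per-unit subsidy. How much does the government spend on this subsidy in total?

Pre-subsidy: 91 - (1/6)x = 76 + (1/9)x gives x* = 54 and P* = 82.
With the rebate, buyers effectively pay Pb = Ps − 15, where Ps is the price sellers receive.
On the curves, Pb = 91 - (1/6)x and Ps = 76 + (1/9)x; the wedge Ps − Pb = 15 gives 76 + (1/9)x − (91 - (1/6)x) = 15, so x' = 108.
Then Pb = 91 − (1/6)·108 = 73 and Ps = 76 + (1/9)·108 = 88.
Government outlay = subsidy × quantity = 15 × 108 = 1620.

Government cost = £1620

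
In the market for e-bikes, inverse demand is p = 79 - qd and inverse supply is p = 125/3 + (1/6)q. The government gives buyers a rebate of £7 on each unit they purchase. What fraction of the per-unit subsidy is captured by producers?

Producer share = 1/7

Pre-subsidy: 79 - q = 125/3 + (1/6)q gives q* = 32 and p* = 47.
With the rebate, buyers effectively pay pb = ps − 7, where ps is the price sellers receive.
On the curves, pb = 79 - q and ps = 125/3 + (1/6)q; the wedge ps − pb = 7 gives 125/3 + (1/6)q − (79 - q) = 7, so q' = 38.
Then pb = 79 − 1·38 = 41 and ps = 125/3 + (1/6)·38 = 48.
Buyers' price falls by p* − pb = 47 − 41 = 6; sellers' price rises by ps − p* = 48 − 47 = 1.
So producers capture 1/7 = 1/7 of each unit of subsidy.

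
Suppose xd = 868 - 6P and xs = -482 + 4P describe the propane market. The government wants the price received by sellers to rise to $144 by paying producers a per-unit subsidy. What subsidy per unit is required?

Required subsidy s = $15 per unit

At a seller price of 144, quantity supplied is -482 + 4·144 = 94.
Buyers absorb 94 only when they pay Pb with 868 − 6·Pb = 94, i.e. Pb = 129.
s = Ps − Pb = 144 − 129 = 15.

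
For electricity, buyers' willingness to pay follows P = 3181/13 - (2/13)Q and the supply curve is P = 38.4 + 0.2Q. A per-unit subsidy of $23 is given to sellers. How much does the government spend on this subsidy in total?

Pre-subsidy: 3181/13 - (2/13)Q = 38.4 + 0.2Q gives Q* = 583 and P* = 155.
With the subsidy, sellers receive Ps = Pb + 23 for each unit, where Pb is the price buyers pay.
On the curves, Pb = 3181/13 - (2/13)Q and Ps = 38.4 + 0.2Q; the wedge Ps − Pb = 23 gives 38.4 + 0.2Q − (3181/13 - (2/13)Q) = 23, so Q' = 648.
Then Pb = 3181/13 − (2/13)·648 = 145 and Ps = 38.4 + 0.2·648 = 168.
Government outlay = subsidy × quantity = 23 × 648 = 14904.

Government cost = $14904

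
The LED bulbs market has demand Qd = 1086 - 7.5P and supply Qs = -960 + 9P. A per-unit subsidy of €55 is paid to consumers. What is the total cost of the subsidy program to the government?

Government cost = €20955

Pre-subsidy: 1086 - 7.5P = -960 + 9P gives P* = 124, Q* = 156.
With the rebate, buyers effectively pay Pb = Ps − 55, where Ps is the price sellers receive.
Demand in terms of Ps becomes Qd = 1086 − 7.5(Ps − 55) = 1498.5 - 7.5Ps. Setting this equal to supply: 1498.5 - 7.5Ps = -960 + 9Ps, so Ps = 149.
Buyers pay Pb = 149 − 55 = 94; Q' = -960 + 9·149 = 381.
Government outlay = subsidy × quantity = 55 × 381 = 20955.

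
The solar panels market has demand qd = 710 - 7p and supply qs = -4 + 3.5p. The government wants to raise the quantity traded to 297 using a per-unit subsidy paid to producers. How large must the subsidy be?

At q = 297, invert demand for the buyer price: pb = (710 − 297)/7 = 59; invert supply for the seller price: ps = (297 − (-4))/3.5 = 86.
The subsidy must fill the gap: s = ps − pb = 86 − 59 = 27.

Required subsidy s = 27 per unit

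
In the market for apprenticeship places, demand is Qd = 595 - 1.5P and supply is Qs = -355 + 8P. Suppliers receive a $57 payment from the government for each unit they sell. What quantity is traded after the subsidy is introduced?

Q' = 517

Pre-subsidy: 595 - 1.5P = -355 + 8P gives P* = 100, Q* = 445.
With the subsidy, sellers receive Ps = Pb + 57 for each unit, where Pb is the price buyers pay.
Supply in terms of Pb becomes Qs = -355 + 8(Pb + 57) = 101 + 8Pb. Setting this equal to demand: 595 - 1.5Pb = 101 + 8Pb, so Pb = 52.
Sellers receive Ps = 52 + 57 = 109; Q' = 595 − 1.5·52 = 517.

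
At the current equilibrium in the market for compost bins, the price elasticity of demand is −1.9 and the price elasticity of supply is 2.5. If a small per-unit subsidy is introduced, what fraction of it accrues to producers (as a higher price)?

Producer share = 19/44

For a small subsidy around the equilibrium, the benefit split depends on the relative slopes, which at a point are proportional to the elasticities.
Buyer share = εs/(εs + |εd|) = 2.5/(2.5 + 1.9) = 25/44; seller share = |εd|/(εs + |εd|) = 19/44.
So producers capture 19/44 of the subsidy.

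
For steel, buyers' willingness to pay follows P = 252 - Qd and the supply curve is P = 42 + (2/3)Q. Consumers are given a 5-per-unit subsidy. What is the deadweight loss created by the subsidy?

Deadweight loss = 7.5

Pre-subsidy: 252 - Q = 42 + (2/3)Q gives Q* = 126 and P* = 126.
With the rebate, buyers effectively pay Pb = Ps − 5, where Ps is the price sellers receive.
On the curves, Pb = 252 - Q and Ps = 42 + (2/3)Q; the wedge Ps − Pb = 5 gives 42 + (2/3)Q − (252 - Q) = 5, so Q' = 129.
Then Pb = 252 − 1·129 = 123 and Ps = 42 + (2/3)·129 = 128.
The subsidy expands output by 129 − 126 = 3 past the efficient level; on those units the gap between marginal cost and willingness to pay runs from 0 up to 5.
DWL = ½ × 5 × 3 = 7.5.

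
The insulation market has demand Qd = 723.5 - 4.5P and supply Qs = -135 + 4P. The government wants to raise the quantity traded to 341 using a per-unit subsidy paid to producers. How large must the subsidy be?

Required subsidy s = 34 per unit

At Q = 341, invert demand for the buyer price: Pb = (723.5 − 341)/4.5 = 85; invert supply for the seller price: Ps = (341 − (-135))/4 = 119.
The subsidy must fill the gap: s = Ps − Pb = 119 − 85 = 34.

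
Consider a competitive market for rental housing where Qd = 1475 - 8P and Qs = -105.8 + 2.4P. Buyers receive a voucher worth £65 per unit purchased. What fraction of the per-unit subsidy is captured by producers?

Pre-subsidy: 1475 - 8P = -105.8 + 2.4P gives P* = 152, Q* = 259.
With the rebate, buyers effectively pay Pb = Ps − 65, where Ps is the price sellers receive.
Demand in terms of Ps becomes Qd = 1475 − 8(Ps − 65) = 1995 - 8Ps. Setting this equal to supply: 1995 - 8Ps = -105.8 + 2.4Ps, so Ps = 202.
Buyers pay Pb = 202 − 65 = 137; Q' = -105.8 + 2.4·202 = 379.
Buyers' price falls by P* − Pb = 152 − 137 = 15; sellers' price rises by Ps − P* = 202 − 152 = 50.
So producers capture 50/65 = 10/13 of each unit of subsidy.

Producer share = 10/13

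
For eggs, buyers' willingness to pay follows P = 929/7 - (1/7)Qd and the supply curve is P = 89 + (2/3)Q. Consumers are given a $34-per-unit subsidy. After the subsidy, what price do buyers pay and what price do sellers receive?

Pre-subsidy: 929/7 - (1/7)Q = 89 + (2/3)Q gives Q* = 54 and P* = 125.
With the rebate, buyers effectively pay Pb = Ps − 34, where Ps is the price sellers receive.
On the curves, Pb = 929/7 - (1/7)Q and Ps = 89 + (2/3)Q; the wedge Ps − Pb = 34 gives 89 + (2/3)Q − (929/7 - (1/7)Q) = 34, so Q' = 96.
Then Pb = 929/7 − (1/7)·96 = 119 and Ps = 89 + (2/3)·96 = 153.

Buyers pay $119; sellers receive $153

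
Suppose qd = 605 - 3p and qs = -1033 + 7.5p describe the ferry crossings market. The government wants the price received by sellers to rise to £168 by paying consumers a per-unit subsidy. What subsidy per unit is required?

Required subsidy s = £42 per unit

At a seller price of 168, quantity supplied is -1033 + 7.5·168 = 227.
Buyers absorb 227 only when they pay pb with 605 − 3·pb = 227, i.e. pb = 126.
s = ps − pb = 168 − 126 = 42.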